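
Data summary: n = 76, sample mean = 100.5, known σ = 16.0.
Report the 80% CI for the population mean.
(98.15, 102.85)

z-interval (σ known):
z* = 1.282 for 80% confidence

Margin of error = z* · σ/√n = 1.282 · 16.0/√76 = 2.35

CI: (100.5 - 2.35, 100.5 + 2.35) = (98.15, 102.85)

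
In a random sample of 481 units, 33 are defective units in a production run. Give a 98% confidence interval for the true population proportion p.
(0.042, 0.095)

Proportion CI:
p̂ = 33/481 = 0.06861
SE = √(p̂(1-p̂)/n) = √(0.06861 · 0.93139 / 481) = 0.01153

z* = 2.326
Margin = z* · SE = 2.326 · 0.01153 = 0.0268

CI: 0.06861 ± 0.0268 = (0.042, 0.095)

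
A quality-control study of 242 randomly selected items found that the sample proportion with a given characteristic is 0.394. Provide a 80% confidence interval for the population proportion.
(0.354, 0.434)

Proportion CI:
SE = √(p̂(1-p̂)/n) = √(0.394 · 0.606 / 242) = 0.03141

z* = 1.282
Margin = z* · SE = 1.282 · 0.03141 = 0.0403

CI: 0.394 ± 0.0403 = (0.354, 0.434)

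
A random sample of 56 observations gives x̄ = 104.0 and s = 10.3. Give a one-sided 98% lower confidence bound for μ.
μ ≥ 101.10

Lower bound (one-sided):
t* = 2.104 (one-sided for 98%)
Lower bound = x̄ - t* · s/√n = 104.0 - 2.104 · 10.3/√56 = 101.10

We are 98% confident that μ ≥ 101.10.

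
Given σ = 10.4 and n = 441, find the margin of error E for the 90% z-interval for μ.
Margin of error = 0.81

Margin of error = z* · σ/√n
= 1.645 · 10.4/√441
= 1.645 · 10.4/21.0000
= 0.81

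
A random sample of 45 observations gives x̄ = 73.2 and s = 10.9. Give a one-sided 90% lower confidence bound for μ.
μ ≥ 71.09

Lower bound (one-sided):
t* = 1.301 (one-sided for 90%)
Lower bound = x̄ - t* · s/√n = 73.2 - 1.301 · 10.9/√45 = 71.09

We are 90% confident that μ ≥ 71.09.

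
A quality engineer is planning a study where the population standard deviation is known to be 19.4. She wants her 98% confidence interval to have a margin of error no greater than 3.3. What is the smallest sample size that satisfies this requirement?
n ≥ 187

For margin E ≤ 3.3:
n ≥ (z* · σ / E)²
n ≥ (2.326 · 19.4 / 3.3)²
n ≥ 186.98

Minimum n = 187 (rounding up)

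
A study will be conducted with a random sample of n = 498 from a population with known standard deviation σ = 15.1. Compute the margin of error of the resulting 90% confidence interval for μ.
Margin of error = 1.11

Margin of error = z* · σ/√n
= 1.645 · 15.1/√498
= 1.645 · 15.1/22.3159
= 1.11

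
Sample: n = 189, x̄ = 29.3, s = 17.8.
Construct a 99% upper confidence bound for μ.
μ ≤ 32.34

Upper bound (one-sided):
t* = 2.346 (one-sided for 99%)
Upper bound = x̄ + t* · s/√n = 29.3 + 2.346 · 17.8/√189 = 32.34

We are 99% confident that μ ≤ 32.34.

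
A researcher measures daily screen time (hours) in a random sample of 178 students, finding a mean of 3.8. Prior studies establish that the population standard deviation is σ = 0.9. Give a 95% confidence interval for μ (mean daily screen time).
(3.67, 3.93)

z-interval (σ known):
z* = 1.960 for 95% confidence

Margin of error = z* · σ/√n = 1.960 · 0.9/√178 = 0.13

CI: (3.8 - 0.13, 3.8 + 0.13) = (3.67, 3.93)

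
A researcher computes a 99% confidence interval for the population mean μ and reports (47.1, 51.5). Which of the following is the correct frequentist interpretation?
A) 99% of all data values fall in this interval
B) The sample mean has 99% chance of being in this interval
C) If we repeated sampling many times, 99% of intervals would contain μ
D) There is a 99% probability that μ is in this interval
C

A) Wrong — a CI is about the parameter μ, not individual data values.
B) Wrong — x̄ is observed and sits in the interval by construction.
C) Correct — this is the frequentist long-run coverage interpretation.
D) Wrong — μ is fixed; the randomness lives in the interval, not in μ.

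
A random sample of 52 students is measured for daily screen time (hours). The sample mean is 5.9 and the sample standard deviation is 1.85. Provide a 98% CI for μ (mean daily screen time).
(5.28, 6.52)

t-interval (σ unknown):
df = n - 1 = 51
t* = 2.402 for 98% confidence

Margin of error = t* · s/√n = 2.402 · 1.85/√52 = 0.62

CI: (5.28, 6.52)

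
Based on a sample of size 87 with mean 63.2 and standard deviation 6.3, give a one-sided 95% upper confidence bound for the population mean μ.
μ ≤ 64.32

Upper bound (one-sided):
t* = 1.663 (one-sided for 95%)
Upper bound = x̄ + t* · s/√n = 63.2 + 1.663 · 6.3/√87 = 64.32

We are 95% confident that μ ≤ 64.32.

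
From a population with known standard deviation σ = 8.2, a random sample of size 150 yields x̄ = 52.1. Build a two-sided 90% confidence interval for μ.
(51.00, 53.20)

z-interval (σ known):
z* = 1.645 for 90% confidence

Margin of error = z* · σ/√n = 1.645 · 8.2/√150 = 1.10

CI: (52.1 - 1.10, 52.1 + 1.10) = (51.00, 53.20)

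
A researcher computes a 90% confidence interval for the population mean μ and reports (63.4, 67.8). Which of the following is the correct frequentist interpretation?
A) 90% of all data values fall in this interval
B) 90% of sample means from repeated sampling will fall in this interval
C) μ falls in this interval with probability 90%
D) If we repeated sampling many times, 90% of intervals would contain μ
D

A) Wrong — a CI is about the parameter μ, not individual data values.
B) Wrong — coverage applies to intervals containing μ, not to future x̄ values.
C) Wrong — μ is fixed; the randomness lives in the interval, not in μ.
D) Correct — this is the frequentist long-run coverage interpretation.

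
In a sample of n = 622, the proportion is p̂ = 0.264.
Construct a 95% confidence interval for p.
(0.229, 0.299)

Proportion CI:
SE = √(p̂(1-p̂)/n) = √(0.264 · 0.736 / 622) = 0.01767

z* = 1.960
Margin = z* · SE = 1.960 · 0.01767 = 0.0346

CI: 0.264 ± 0.0346 = (0.229, 0.299)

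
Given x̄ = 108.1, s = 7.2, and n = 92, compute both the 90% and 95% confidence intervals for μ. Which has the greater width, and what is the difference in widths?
95% CI is wider by 0.48

df = 91
90% CI: t* = 1.662, (106.85, 109.35), width = 2 · t* · s/√n = 2.50
95% CI: t* = 1.986, (106.61, 109.59), width = 2 · t* · s/√n = 2.98

The 95% CI is wider by 2.98 - 2.50 = 0.48.
Higher confidence requires a wider interval.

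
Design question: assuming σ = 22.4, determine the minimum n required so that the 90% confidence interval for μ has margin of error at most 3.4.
n ≥ 118

For margin E ≤ 3.4:
n ≥ (z* · σ / E)²
n ≥ (1.645 · 22.4 / 3.4)²
n ≥ 117.45

Minimum n = 118 (rounding up)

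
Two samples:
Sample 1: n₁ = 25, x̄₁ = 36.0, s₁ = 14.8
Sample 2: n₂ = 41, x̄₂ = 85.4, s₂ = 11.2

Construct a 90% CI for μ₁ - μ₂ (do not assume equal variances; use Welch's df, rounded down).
(-55.19, -43.61)

Difference: x̄₁ - x̄₂ = -49.40
SE = √(s₁²/n₁ + s₂²/n₂) = √(14.8²/25 + 11.2²/41) = 3.4382
df = 40.71 → 40 (Welch–Satterthwaite, rounded down)
t* = 1.684

CI: -49.40 ± 1.684 · 3.4382 = -49.40 ± 5.79 = (-55.19, -43.61)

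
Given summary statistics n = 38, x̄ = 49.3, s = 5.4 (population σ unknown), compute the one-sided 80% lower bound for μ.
μ ≥ 48.55

Lower bound (one-sided):
t* = 0.851 (one-sided for 80%)
Lower bound = x̄ - t* · s/√n = 49.3 - 0.851 · 5.4/√38 = 48.55

We are 80% confident that μ ≥ 48.55.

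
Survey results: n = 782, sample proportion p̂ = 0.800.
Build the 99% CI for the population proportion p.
(0.763, 0.837)

Proportion CI:
SE = √(p̂(1-p̂)/n) = √(0.800 · 0.200 / 782) = 0.01430

z* = 2.576
Margin = z* · SE = 2.576 · 0.01430 = 0.0368

CI: 0.800 ± 0.0368 = (0.763, 0.837)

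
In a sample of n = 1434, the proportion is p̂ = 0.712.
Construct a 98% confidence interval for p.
(0.684, 0.740)

Proportion CI:
SE = √(p̂(1-p̂)/n) = √(0.712 · 0.288 / 1434) = 0.01196

z* = 2.326
Margin = z* · SE = 2.326 · 0.01196 = 0.0278

CI: 0.712 ± 0.0278 = (0.684, 0.740)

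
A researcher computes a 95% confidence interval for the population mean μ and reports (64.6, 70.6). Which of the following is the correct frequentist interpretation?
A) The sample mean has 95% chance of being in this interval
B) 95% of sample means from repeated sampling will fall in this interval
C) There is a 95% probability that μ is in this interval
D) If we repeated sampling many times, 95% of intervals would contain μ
D

A) Wrong — x̄ is observed and sits in the interval by construction.
B) Wrong — coverage applies to intervals containing μ, not to future x̄ values.
C) Wrong — μ is fixed; the randomness lives in the interval, not in μ.
D) Correct — this is the frequentist long-run coverage interpretation.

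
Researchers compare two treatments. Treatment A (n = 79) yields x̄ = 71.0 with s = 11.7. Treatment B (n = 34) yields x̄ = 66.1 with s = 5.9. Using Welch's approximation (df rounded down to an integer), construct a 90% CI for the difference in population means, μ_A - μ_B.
(2.15, 7.65)

Difference: x̄₁ - x̄₂ = 4.90
SE = √(s₁²/n₁ + s₂²/n₂) = √(11.7²/79 + 5.9²/34) = 1.6603
df = 108.16 → 108 (Welch–Satterthwaite, rounded down)
t* = 1.659

CI: 4.90 ± 1.659 · 1.6603 = 4.90 ± 2.75 = (2.15, 7.65)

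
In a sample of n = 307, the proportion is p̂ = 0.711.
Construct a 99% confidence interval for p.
(0.644, 0.778)

Proportion CI:
SE = √(p̂(1-p̂)/n) = √(0.711 · 0.289 / 307) = 0.02587

z* = 2.576
Margin = z* · SE = 2.576 · 0.02587 = 0.0666

CI: 0.711 ± 0.0666 = (0.644, 0.778)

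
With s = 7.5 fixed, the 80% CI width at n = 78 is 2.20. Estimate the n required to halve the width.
n ≈ 312

CI width ∝ 1/√n
To reduce width by factor 2, need √n to grow by 2 → need 2² = 4 times as many samples.

Current: n = 78, width = 2.20
New: n = 312, width ≈ 1.09

Width reduced by factor of 2.20/1.09 = 2.02.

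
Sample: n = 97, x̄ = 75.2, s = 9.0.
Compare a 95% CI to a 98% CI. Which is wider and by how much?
98% CI is wider by 0.69

df = 96
95% CI: t* = 1.985, (73.39, 77.01), width = 2 · t* · s/√n = 3.63
98% CI: t* = 2.366, (73.04, 77.36), width = 2 · t* · s/√n = 4.32

The 98% CI is wider by 4.32 - 3.63 = 0.69.
Higher confidence requires a wider interval.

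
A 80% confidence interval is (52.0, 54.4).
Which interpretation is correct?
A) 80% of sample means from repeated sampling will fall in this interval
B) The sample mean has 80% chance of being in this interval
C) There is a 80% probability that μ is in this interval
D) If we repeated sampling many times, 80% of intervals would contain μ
D

A) Wrong — coverage applies to intervals containing μ, not to future x̄ values.
B) Wrong — x̄ is observed and sits in the interval by construction.
C) Wrong — μ is fixed; the randomness lives in the interval, not in μ.
D) Correct — this is the frequentist long-run coverage interpretation.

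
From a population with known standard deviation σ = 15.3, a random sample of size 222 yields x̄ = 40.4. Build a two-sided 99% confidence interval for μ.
(37.75, 43.05)

z-interval (σ known):
z* = 2.576 for 99% confidence

Margin of error = z* · σ/√n = 2.576 · 15.3/√222 = 2.65

CI: (40.4 - 2.65, 40.4 + 2.65) = (37.75, 43.05)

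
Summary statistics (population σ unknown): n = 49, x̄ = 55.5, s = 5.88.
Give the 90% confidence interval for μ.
(54.09, 56.91)

t-interval (σ unknown):
df = n - 1 = 48
t* = 1.677 for 90% confidence

Margin of error = t* · s/√n = 1.677 · 5.88/√49 = 1.41

CI: (54.09, 56.91)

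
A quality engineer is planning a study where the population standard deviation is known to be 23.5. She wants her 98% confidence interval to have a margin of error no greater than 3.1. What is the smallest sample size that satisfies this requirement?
n ≥ 311

For margin E ≤ 3.1:
n ≥ (z* · σ / E)²
n ≥ (2.326 · 23.5 / 3.1)²
n ≥ 310.91

Minimum n = 311 (rounding up)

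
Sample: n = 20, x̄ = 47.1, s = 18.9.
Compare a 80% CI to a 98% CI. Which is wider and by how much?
98% CI is wider by 10.24

df = 19
80% CI: t* = 1.328, (41.49, 52.71), width = 2 · t* · s/√n = 11.22
98% CI: t* = 2.539, (36.37, 57.83), width = 2 · t* · s/√n = 21.46

The 98% CI is wider by 21.46 - 11.22 = 10.24.
Higher confidence requires a wider interval.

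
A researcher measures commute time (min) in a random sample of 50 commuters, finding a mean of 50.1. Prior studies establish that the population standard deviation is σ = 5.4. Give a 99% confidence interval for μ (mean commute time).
(48.13, 52.07)

z-interval (σ known):
z* = 2.576 for 99% confidence

Margin of error = z* · σ/√n = 2.576 · 5.4/√50 = 1.97

CI: (50.1 - 1.97, 50.1 + 1.97) = (48.13, 52.07)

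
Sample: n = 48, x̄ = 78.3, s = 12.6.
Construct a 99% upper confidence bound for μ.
μ ≤ 82.68

Upper bound (one-sided):
t* = 2.408 (one-sided for 99%)
Upper bound = x̄ + t* · s/√n = 78.3 + 2.408 · 12.6/√48 = 82.68

We are 99% confident that μ ≤ 82.68.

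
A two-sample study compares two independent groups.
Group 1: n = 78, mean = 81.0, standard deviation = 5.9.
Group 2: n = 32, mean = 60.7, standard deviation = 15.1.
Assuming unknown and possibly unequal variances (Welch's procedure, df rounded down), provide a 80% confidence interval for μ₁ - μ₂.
(16.70, 23.90)

Difference: x̄₁ - x̄₂ = 20.30
SE = √(s₁²/n₁ + s₂²/n₂) = √(5.9²/78 + 15.1²/32) = 2.7517
df = 34.95 → 34 (Welch–Satterthwaite, rounded down)
t* = 1.307

CI: 20.30 ± 1.307 · 2.7517 = 20.30 ± 3.60 = (16.70, 23.90)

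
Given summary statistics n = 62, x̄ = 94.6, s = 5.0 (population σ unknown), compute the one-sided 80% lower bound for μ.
μ ≥ 94.06

Lower bound (one-sided):
t* = 0.848 (one-sided for 80%)
Lower bound = x̄ - t* · s/√n = 94.6 - 0.848 · 5.0/√62 = 94.06

We are 80% confident that μ ≥ 94.06.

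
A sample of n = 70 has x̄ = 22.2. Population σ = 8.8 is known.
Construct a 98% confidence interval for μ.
(19.75, 24.65)

z-interval (σ known):
z* = 2.326 for 98% confidence

Margin of error = z* · σ/√n = 2.326 · 8.8/√70 = 2.45

CI: (22.2 - 2.45, 22.2 + 2.45) = (19.75, 24.65)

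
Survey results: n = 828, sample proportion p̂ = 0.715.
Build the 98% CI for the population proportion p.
(0.679, 0.751)

Proportion CI:
SE = √(p̂(1-p̂)/n) = √(0.715 · 0.285 / 828) = 0.01569

z* = 2.326
Margin = z* · SE = 2.326 · 0.01569 = 0.0365

CI: 0.715 ± 0.0365 = (0.679, 0.751)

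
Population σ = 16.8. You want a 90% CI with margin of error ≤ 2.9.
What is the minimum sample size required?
n ≥ 91

For margin E ≤ 2.9:
n ≥ (z* · σ / E)²
n ≥ (1.645 · 16.8 / 2.9)²
n ≥ 90.81

Minimum n = 91 (rounding up)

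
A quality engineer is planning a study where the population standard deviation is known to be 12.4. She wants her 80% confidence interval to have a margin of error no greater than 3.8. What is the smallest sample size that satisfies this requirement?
n ≥ 18

For margin E ≤ 3.8:
n ≥ (z* · σ / E)²
n ≥ (1.282 · 12.4 / 3.8)²
n ≥ 17.50

Minimum n = 18 (rounding up)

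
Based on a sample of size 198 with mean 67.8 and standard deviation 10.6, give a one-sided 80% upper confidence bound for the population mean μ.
μ ≤ 68.44

Upper bound (one-sided):
t* = 0.843 (one-sided for 80%)
Upper bound = x̄ + t* · s/√n = 67.8 + 0.843 · 10.6/√198 = 68.44

We are 80% confident that μ ≤ 68.44.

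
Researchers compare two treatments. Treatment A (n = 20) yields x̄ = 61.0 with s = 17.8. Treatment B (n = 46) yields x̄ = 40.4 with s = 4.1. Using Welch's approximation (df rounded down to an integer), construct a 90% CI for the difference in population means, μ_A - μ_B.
(13.64, 27.56)

Difference: x̄₁ - x̄₂ = 20.60
SE = √(s₁²/n₁ + s₂²/n₂) = √(17.8²/20 + 4.1²/46) = 4.0258
df = 19.88 → 19 (Welch–Satterthwaite, rounded down)
t* = 1.729

CI: 20.60 ± 1.729 · 4.0258 = 20.60 ± 6.96 = (13.64, 27.56)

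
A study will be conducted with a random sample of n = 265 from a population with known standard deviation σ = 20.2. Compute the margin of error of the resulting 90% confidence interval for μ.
Margin of error = 2.04

Margin of error = z* · σ/√n
= 1.645 · 20.2/√265
= 1.645 · 20.2/16.2788
= 2.04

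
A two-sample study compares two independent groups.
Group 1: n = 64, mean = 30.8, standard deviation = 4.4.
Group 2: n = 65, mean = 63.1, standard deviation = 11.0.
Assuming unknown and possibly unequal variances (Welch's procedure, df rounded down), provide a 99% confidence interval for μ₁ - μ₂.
(-36.18, -28.42)

Difference: x̄₁ - x̄₂ = -32.30
SE = √(s₁²/n₁ + s₂²/n₂) = √(4.4²/64 + 11.0²/65) = 1.4711
df = 84.23 → 84 (Welch–Satterthwaite, rounded down)
t* = 2.636

CI: -32.30 ± 2.636 · 1.4711 = -32.30 ± 3.88 = (-36.18, -28.42)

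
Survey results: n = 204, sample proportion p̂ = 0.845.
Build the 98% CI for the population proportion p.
(0.786, 0.904)

Proportion CI:
SE = √(p̂(1-p̂)/n) = √(0.845 · 0.155 / 204) = 0.02534

z* = 2.326
Margin = z* · SE = 2.326 · 0.02534 = 0.0589

CI: 0.845 ± 0.0589 = (0.786, 0.904)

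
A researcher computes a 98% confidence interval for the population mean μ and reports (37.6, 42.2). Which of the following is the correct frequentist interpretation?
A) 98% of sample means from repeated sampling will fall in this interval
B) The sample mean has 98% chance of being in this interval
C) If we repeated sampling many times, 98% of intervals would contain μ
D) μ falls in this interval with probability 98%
C

A) Wrong — coverage applies to intervals containing μ, not to future x̄ values.
B) Wrong — x̄ is observed and sits in the interval by construction.
C) Correct — this is the frequentist long-run coverage interpretation.
D) Wrong — μ is fixed; the randomness lives in the interval, not in μ.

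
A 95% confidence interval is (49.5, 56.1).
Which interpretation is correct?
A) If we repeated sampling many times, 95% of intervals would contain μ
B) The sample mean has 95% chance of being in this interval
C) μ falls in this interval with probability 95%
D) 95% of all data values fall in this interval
A

A) Correct — this is the frequentist long-run coverage interpretation.
B) Wrong — x̄ is observed and sits in the interval by construction.
C) Wrong — μ is fixed; the randomness lives in the interval, not in μ.
D) Wrong — a CI is about the parameter μ, not individual data values.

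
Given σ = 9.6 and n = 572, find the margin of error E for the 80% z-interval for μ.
Margin of error = 0.51

Margin of error = z* · σ/√n
= 1.282 · 9.6/√572
= 1.282 · 9.6/23.9165
= 0.51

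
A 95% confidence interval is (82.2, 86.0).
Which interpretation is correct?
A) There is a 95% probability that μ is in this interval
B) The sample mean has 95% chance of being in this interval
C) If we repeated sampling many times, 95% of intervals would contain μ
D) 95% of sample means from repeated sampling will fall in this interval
C

A) Wrong — μ is fixed; the randomness lives in the interval, not in μ.
B) Wrong — x̄ is observed and sits in the interval by construction.
C) Correct — this is the frequentist long-run coverage interpretation.
D) Wrong — coverage applies to intervals containing μ, not to future x̄ values.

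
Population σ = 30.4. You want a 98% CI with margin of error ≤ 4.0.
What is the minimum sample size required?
n ≥ 313

For margin E ≤ 4.0:
n ≥ (z* · σ / E)²
n ≥ (2.326 · 30.4 / 4.0)²
n ≥ 312.50

Minimum n = 313 (rounding up)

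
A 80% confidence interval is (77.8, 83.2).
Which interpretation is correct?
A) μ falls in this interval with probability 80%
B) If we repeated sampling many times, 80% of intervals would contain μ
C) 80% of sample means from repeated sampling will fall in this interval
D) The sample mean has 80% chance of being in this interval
B

A) Wrong — μ is fixed; the randomness lives in the interval, not in μ.
B) Correct — this is the frequentist long-run coverage interpretation.
C) Wrong — coverage applies to intervals containing μ, not to future x̄ values.
D) Wrong — x̄ is observed and sits in the interval by construction.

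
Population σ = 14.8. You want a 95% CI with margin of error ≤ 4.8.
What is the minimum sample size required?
n ≥ 37

For margin E ≤ 4.8:
n ≥ (z* · σ / E)²
n ≥ (1.960 · 14.8 / 4.8)²
n ≥ 36.52

Minimum n = 37 (rounding up)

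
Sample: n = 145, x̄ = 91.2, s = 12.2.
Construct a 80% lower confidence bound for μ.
μ ≥ 90.34

Lower bound (one-sided):
t* = 0.844 (one-sided for 80%)
Lower bound = x̄ - t* · s/√n = 91.2 - 0.844 · 12.2/√145 = 90.34

We are 80% confident that μ ≥ 90.34.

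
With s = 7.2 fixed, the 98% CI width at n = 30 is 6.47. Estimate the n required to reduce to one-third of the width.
n ≈ 270

CI width ∝ 1/√n
To reduce width by factor 3, need √n to grow by 3 → need 3² = 9 times as many samples.

Current: n = 30, width = 6.47
New: n = 270, width ≈ 2.05

Width reduced by factor of 6.47/2.05 = 3.16.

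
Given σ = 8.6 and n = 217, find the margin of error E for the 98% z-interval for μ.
Margin of error = 1.36

Margin of error = z* · σ/√n
= 2.326 · 8.6/√217
= 2.326 · 8.6/14.7309
= 1.36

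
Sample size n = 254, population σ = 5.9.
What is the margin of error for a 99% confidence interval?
Margin of error = 0.95

Margin of error = z* · σ/√n
= 2.576 · 5.9/√254
= 2.576 · 5.9/15.9374
= 0.95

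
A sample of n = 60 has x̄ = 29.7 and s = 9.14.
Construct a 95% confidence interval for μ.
(27.34, 32.06)

t-interval (σ unknown):
df = n - 1 = 59
t* = 2.001 for 95% confidence

Margin of error = t* · s/√n = 2.001 · 9.14/√60 = 2.36

CI: (27.34, 32.06)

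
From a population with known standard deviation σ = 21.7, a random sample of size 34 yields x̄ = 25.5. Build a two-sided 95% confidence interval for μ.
(18.21, 32.79)

z-interval (σ known):
z* = 1.960 for 95% confidence

Margin of error = z* · σ/√n = 1.960 · 21.7/√34 = 7.29

CI: (25.5 - 7.29, 25.5 + 7.29) = (18.21, 32.79)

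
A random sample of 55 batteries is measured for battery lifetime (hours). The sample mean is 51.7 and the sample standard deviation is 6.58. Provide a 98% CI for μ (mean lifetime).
(49.57, 53.83)

t-interval (σ unknown):
df = n - 1 = 54
t* = 2.397 for 98% confidence

Margin of error = t* · s/√n = 2.397 · 6.58/√55 = 2.13

CI: (49.57, 53.83)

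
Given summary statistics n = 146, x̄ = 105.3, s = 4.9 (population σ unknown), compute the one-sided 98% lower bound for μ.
μ ≥ 104.46

Lower bound (one-sided):
t* = 2.072 (one-sided for 98%)
Lower bound = x̄ - t* · s/√n = 105.3 - 2.072 · 4.9/√146 = 104.46

We are 98% confident that μ ≥ 104.46.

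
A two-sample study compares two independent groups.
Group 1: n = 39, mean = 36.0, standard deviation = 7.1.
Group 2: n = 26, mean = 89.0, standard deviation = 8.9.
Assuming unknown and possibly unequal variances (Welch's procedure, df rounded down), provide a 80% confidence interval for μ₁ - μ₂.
(-55.71, -50.29)

Difference: x̄₁ - x̄₂ = -53.00
SE = √(s₁²/n₁ + s₂²/n₂) = √(7.1²/39 + 8.9²/26) = 2.0831
df = 45.34 → 45 (Welch–Satterthwaite, rounded down)
t* = 1.301

CI: -53.00 ± 1.301 · 2.0831 = -53.00 ± 2.71 = (-55.71, -50.29)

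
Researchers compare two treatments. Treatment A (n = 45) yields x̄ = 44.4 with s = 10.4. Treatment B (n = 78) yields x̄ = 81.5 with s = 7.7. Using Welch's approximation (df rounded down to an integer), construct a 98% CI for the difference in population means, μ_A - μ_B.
(-41.33, -32.87)

Difference: x̄₁ - x̄₂ = -37.10
SE = √(s₁²/n₁ + s₂²/n₂) = √(10.4²/45 + 7.7²/78) = 1.7787
df = 72.11 → 72 (Welch–Satterthwaite, rounded down)
t* = 2.379

CI: -37.10 ± 2.379 · 1.7787 = -37.10 ± 4.23 = (-41.33, -32.87)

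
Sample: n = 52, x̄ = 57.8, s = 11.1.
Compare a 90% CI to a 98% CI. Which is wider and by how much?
98% CI is wider by 2.23

df = 51
90% CI: t* = 1.675, (55.22, 60.38), width = 2 · t* · s/√n = 5.16
98% CI: t* = 2.402, (54.10, 61.50), width = 2 · t* · s/√n = 7.39

The 98% CI is wider by 7.39 - 5.16 = 2.23.
Higher confidence requires a wider interval.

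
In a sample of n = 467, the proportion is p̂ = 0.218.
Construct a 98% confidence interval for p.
(0.174, 0.262)

Proportion CI:
SE = √(p̂(1-p̂)/n) = √(0.218 · 0.782 / 467) = 0.01911

z* = 2.326
Margin = z* · SE = 2.326 · 0.01911 = 0.0444

CI: 0.218 ± 0.0444 = (0.174, 0.262)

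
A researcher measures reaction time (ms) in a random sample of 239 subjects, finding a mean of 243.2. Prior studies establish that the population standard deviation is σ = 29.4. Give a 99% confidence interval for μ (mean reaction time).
(238.30, 248.10)

z-interval (σ known):
z* = 2.576 for 99% confidence

Margin of error = z* · σ/√n = 2.576 · 29.4/√239 = 4.90

CI: (243.2 - 4.90, 243.2 + 4.90) = (238.30, 248.10)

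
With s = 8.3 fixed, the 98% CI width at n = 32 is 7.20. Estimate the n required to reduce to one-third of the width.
n ≈ 288

CI width ∝ 1/√n
To reduce width by factor 3, need √n to grow by 3 → need 3² = 9 times as many samples.

Current: n = 32, width = 7.20
New: n = 288, width ≈ 2.29

Width reduced by factor of 7.20/2.29 = 3.14.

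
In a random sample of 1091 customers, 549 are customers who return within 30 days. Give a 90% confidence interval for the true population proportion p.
(0.478, 0.528)

Proportion CI:
p̂ = 549/1091 = 0.50321
SE = √(p̂(1-p̂)/n) = √(0.50321 · 0.49679 / 1091) = 0.01514

z* = 1.645
Margin = z* · SE = 1.645 · 0.01514 = 0.0249

CI: 0.50321 ± 0.0249 = (0.478, 0.528)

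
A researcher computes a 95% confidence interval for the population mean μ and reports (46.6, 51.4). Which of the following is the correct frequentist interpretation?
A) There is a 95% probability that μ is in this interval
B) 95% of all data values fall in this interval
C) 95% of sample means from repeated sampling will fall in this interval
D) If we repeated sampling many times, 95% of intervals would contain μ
D

A) Wrong — μ is fixed; the randomness lives in the interval, not in μ.
B) Wrong — a CI is about the parameter μ, not individual data values.
C) Wrong — coverage applies to intervals containing μ, not to future x̄ values.
D) Correct — this is the frequentist long-run coverage interpretation.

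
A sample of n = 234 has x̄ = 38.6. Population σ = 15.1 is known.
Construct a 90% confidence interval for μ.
(36.98, 40.22)

z-interval (σ known):
z* = 1.645 for 90% confidence

Margin of error = z* · σ/√n = 1.645 · 15.1/√234 = 1.62

CI: (38.6 - 1.62, 38.6 + 1.62) = (36.98, 40.22)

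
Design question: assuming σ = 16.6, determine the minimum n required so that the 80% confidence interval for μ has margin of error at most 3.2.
n ≥ 45

For margin E ≤ 3.2:
n ≥ (z* · σ / E)²
n ≥ (1.282 · 16.6 / 3.2)²
n ≥ 44.23

Minimum n = 45 (rounding up)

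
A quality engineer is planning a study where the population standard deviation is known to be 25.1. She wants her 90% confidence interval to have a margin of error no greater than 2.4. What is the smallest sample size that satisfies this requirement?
n ≥ 296

For margin E ≤ 2.4:
n ≥ (z* · σ / E)²
n ≥ (1.645 · 25.1 / 2.4)²
n ≥ 295.98

Minimum n = 296 (rounding up)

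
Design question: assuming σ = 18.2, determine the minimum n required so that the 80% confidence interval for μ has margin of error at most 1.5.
n ≥ 242

For margin E ≤ 1.5:
n ≥ (z* · σ / E)²
n ≥ (1.282 · 18.2 / 1.5)²
n ≥ 241.96

Minimum n = 242 (rounding up)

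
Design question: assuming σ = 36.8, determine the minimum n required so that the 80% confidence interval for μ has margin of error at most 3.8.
n ≥ 155

For margin E ≤ 3.8:
n ≥ (z* · σ / E)²
n ≥ (1.282 · 36.8 / 3.8)²
n ≥ 154.14

Minimum n = 155 (rounding up)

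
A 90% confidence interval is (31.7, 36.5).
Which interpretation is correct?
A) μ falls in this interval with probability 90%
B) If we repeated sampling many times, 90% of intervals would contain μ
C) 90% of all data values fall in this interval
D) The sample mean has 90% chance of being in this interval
B

A) Wrong — μ is fixed; the randomness lives in the interval, not in μ.
B) Correct — this is the frequentist long-run coverage interpretation.
C) Wrong — a CI is about the parameter μ, not individual data values.
D) Wrong — x̄ is observed and sits in the interval by construction.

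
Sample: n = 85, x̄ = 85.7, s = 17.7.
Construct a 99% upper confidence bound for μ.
μ ≤ 90.25

Upper bound (one-sided):
t* = 2.372 (one-sided for 99%)
Upper bound = x̄ + t* · s/√n = 85.7 + 2.372 · 17.7/√85 = 90.25

We are 99% confident that μ ≤ 90.25.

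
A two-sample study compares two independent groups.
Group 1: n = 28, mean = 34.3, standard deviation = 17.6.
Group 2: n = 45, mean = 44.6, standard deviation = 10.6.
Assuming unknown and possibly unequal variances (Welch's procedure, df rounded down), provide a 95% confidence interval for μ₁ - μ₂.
(-17.75, -2.85)

Difference: x̄₁ - x̄₂ = -10.30
SE = √(s₁²/n₁ + s₂²/n₂) = √(17.6²/28 + 10.6²/45) = 3.6824
df = 39.33 → 39 (Welch–Satterthwaite, rounded down)
t* = 2.023

CI: -10.30 ± 2.023 · 3.6824 = -10.30 ± 7.45 = (-17.75, -2.85)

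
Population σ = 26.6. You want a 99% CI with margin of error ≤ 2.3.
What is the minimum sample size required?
n ≥ 888

For margin E ≤ 2.3:
n ≥ (z* · σ / E)²
n ≥ (2.576 · 26.6 / 2.3)²
n ≥ 887.56

Minimum n = 888 (rounding up)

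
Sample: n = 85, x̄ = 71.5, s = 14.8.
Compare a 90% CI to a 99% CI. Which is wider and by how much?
99% CI is wider by 3.12

df = 84
90% CI: t* = 1.663, (68.83, 74.17), width = 2 · t* · s/√n = 5.34
99% CI: t* = 2.636, (67.27, 75.73), width = 2 · t* · s/√n = 8.46

The 99% CI is wider by 8.46 - 5.34 = 3.12.
Higher confidence requires a wider interval.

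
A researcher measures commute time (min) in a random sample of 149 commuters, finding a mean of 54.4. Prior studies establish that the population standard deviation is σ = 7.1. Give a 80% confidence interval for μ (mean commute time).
(53.65, 55.15)

z-interval (σ known):
z* = 1.282 for 80% confidence

Margin of error = z* · σ/√n = 1.282 · 7.1/√149 = 0.75

CI: (54.4 - 0.75, 54.4 + 0.75) = (53.65, 55.15)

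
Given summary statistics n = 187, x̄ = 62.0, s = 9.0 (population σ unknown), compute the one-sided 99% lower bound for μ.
μ ≥ 60.46

Lower bound (one-sided):
t* = 2.347 (one-sided for 99%)
Lower bound = x̄ - t* · s/√n = 62.0 - 2.347 · 9.0/√187 = 60.46

We are 99% confident that μ ≥ 60.46.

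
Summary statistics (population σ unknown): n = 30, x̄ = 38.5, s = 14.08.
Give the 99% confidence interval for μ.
(31.42, 45.58)

t-interval (σ unknown):
df = n - 1 = 29
t* = 2.756 for 99% confidence

Margin of error = t* · s/√n = 2.756 · 14.08/√30 = 7.08

CI: (31.42, 45.58)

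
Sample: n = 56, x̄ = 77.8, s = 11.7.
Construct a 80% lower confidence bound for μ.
μ ≥ 76.47

Lower bound (one-sided):
t* = 0.848 (one-sided for 80%)
Lower bound = x̄ - t* · s/√n = 77.8 - 0.848 · 11.7/√56 = 76.47

We are 80% confident that μ ≥ 76.47.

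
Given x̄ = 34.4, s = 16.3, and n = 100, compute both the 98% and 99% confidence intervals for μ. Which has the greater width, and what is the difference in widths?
99% CI is wider by 0.85

df = 99
98% CI: t* = 2.365, (30.55, 38.25), width = 2 · t* · s/√n = 7.71
99% CI: t* = 2.626, (30.12, 38.68), width = 2 · t* · s/√n = 8.56

The 99% CI is wider by 8.56 - 7.71 = 0.85.
Higher confidence requires a wider interval.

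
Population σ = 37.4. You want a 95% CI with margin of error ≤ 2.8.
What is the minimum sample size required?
n ≥ 686

For margin E ≤ 2.8:
n ≥ (z* · σ / E)²
n ≥ (1.960 · 37.4 / 2.8)²
n ≥ 685.39

Minimum n = 686 (rounding up)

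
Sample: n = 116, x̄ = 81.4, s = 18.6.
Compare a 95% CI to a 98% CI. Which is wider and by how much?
98% CI is wider by 1.31

df = 115
95% CI: t* = 1.981, (77.98, 84.82), width = 2 · t* · s/√n = 6.84
98% CI: t* = 2.359, (77.33, 85.47), width = 2 · t* · s/√n = 8.15

The 98% CI is wider by 8.15 - 6.84 = 1.31.
Higher confidence requires a wider interval.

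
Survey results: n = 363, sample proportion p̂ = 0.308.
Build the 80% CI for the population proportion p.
(0.277, 0.339)

Proportion CI:
SE = √(p̂(1-p̂)/n) = √(0.308 · 0.692 / 363) = 0.02423

z* = 1.282
Margin = z* · SE = 1.282 · 0.02423 = 0.0311

CI: 0.308 ± 0.0311 = (0.277, 0.339)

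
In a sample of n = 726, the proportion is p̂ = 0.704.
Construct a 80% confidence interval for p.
(0.682, 0.726)

Proportion CI:
SE = √(p̂(1-p̂)/n) = √(0.704 · 0.296 / 726) = 0.01694

z* = 1.282
Margin = z* · SE = 1.282 · 0.01694 = 0.0217

CI: 0.704 ± 0.0217 = (0.682, 0.726)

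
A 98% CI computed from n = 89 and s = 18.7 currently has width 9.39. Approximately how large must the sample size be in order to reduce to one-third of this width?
n ≈ 801

CI width ∝ 1/√n
To reduce width by factor 3, need √n to grow by 3 → need 3² = 9 times as many samples.

Current: n = 89, width = 9.39
New: n = 801, width ≈ 3.08

Width reduced by factor of 9.39/3.08 = 3.05.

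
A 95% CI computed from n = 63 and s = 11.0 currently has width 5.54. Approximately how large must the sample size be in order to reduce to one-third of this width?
n ≈ 567

CI width ∝ 1/√n
To reduce width by factor 3, need √n to grow by 3 → need 3² = 9 times as many samples.

Current: n = 63, width = 5.54
New: n = 567, width ≈ 1.81

Width reduced by factor of 5.54/1.81 = 3.06.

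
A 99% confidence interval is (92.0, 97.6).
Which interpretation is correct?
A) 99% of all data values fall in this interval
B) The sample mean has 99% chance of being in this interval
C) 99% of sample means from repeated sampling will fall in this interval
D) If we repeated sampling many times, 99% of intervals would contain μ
D

A) Wrong — a CI is about the parameter μ, not individual data values.
B) Wrong — x̄ is observed and sits in the interval by construction.
C) Wrong — coverage applies to intervals containing μ, not to future x̄ values.
D) Correct — this is the frequentist long-run coverage interpretation.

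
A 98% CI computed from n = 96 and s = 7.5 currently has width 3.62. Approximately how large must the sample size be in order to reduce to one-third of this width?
n ≈ 864

CI width ∝ 1/√n
To reduce width by factor 3, need √n to grow by 3 → need 3² = 9 times as many samples.

Current: n = 96, width = 3.62
New: n = 864, width ≈ 1.19

Width reduced by factor of 3.62/1.19 = 3.04.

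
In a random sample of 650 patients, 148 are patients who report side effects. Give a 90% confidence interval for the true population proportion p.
(0.201, 0.255)

Proportion CI:
p̂ = 148/650 = 0.22769
SE = √(p̂(1-p̂)/n) = √(0.22769 · 0.77231 / 650) = 0.01645

z* = 1.645
Margin = z* · SE = 1.645 · 0.01645 = 0.0271

CI: 0.22769 ± 0.0271 = (0.201, 0.255)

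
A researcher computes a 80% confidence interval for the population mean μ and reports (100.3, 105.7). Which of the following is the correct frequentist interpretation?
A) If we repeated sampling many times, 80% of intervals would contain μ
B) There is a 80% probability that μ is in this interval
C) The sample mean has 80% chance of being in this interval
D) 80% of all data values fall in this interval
A

A) Correct — this is the frequentist long-run coverage interpretation.
B) Wrong — μ is fixed; the randomness lives in the interval, not in μ.
C) Wrong — x̄ is observed and sits in the interval by construction.
D) Wrong — a CI is about the parameter μ, not individual data values.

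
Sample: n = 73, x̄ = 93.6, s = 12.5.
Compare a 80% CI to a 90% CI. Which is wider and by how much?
90% CI is wider by 1.09

df = 72
80% CI: t* = 1.293, (91.71, 95.49), width = 2 · t* · s/√n = 3.78
90% CI: t* = 1.666, (91.16, 96.04), width = 2 · t* · s/√n = 4.87

The 90% CI is wider by 4.87 - 3.78 = 1.09.
Higher confidence requires a wider interval.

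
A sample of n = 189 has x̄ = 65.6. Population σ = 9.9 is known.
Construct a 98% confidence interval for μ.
(63.93, 67.27)

z-interval (σ known):
z* = 2.326 for 98% confidence

Margin of error = z* · σ/√n = 2.326 · 9.9/√189 = 1.67

CI: (65.6 - 1.67, 65.6 + 1.67) = (63.93, 67.27)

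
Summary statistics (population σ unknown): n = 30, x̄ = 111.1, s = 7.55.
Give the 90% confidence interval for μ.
(108.76, 113.44)

t-interval (σ unknown):
df = n - 1 = 29
t* = 1.699 for 90% confidence

Margin of error = t* · s/√n = 1.699 · 7.55/√30 = 2.34

CI: (108.76, 113.44)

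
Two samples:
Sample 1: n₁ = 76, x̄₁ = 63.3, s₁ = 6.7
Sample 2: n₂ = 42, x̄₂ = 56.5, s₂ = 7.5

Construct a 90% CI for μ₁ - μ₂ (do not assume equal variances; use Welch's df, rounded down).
(4.49, 9.11)

Difference: x̄₁ - x̄₂ = 6.80
SE = √(s₁²/n₁ + s₂²/n₂) = √(6.7²/76 + 7.5²/42) = 1.3892
df = 76.96 → 76 (Welch–Satterthwaite, rounded down)
t* = 1.665

CI: 6.80 ± 1.665 · 1.3892 = 6.80 ± 2.31 = (4.49, 9.11)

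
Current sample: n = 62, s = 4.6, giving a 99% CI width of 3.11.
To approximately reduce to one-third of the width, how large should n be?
n ≈ 558

CI width ∝ 1/√n
To reduce width by factor 3, need √n to grow by 3 → need 3² = 9 times as many samples.

Current: n = 62, width = 3.11
New: n = 558, width ≈ 1.01

Width reduced by factor of 3.11/1.01 = 3.08.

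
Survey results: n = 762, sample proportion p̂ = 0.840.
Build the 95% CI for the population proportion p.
(0.814, 0.866)

Proportion CI:
SE = √(p̂(1-p̂)/n) = √(0.840 · 0.160 / 762) = 0.01328

z* = 1.960
Margin = z* · SE = 1.960 · 0.01328 = 0.0260

CI: 0.840 ± 0.0260 = (0.814, 0.866)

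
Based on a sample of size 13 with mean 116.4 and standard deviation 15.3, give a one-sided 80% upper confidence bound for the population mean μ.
μ ≤ 120.10

Upper bound (one-sided):
t* = 0.873 (one-sided for 80%)
Upper bound = x̄ + t* · s/√n = 116.4 + 0.873 · 15.3/√13 = 120.10

We are 80% confident that μ ≤ 120.10.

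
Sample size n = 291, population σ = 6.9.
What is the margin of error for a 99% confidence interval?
Margin of error = 1.04

Margin of error = z* · σ/√n
= 2.576 · 6.9/√291
= 2.576 · 6.9/17.0587
= 1.04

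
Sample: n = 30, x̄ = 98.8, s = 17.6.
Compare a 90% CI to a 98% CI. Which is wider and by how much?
98% CI is wider by 4.90

df = 29
90% CI: t* = 1.699, (93.34, 104.26), width = 2 · t* · s/√n = 10.92
98% CI: t* = 2.462, (90.89, 106.71), width = 2 · t* · s/√n = 15.82

The 98% CI is wider by 15.82 - 10.92 = 4.90.
Higher confidence requires a wider interval.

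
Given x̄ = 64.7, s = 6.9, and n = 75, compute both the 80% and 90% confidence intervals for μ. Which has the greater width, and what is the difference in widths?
90% CI is wider by 0.59

df = 74
80% CI: t* = 1.293, (63.67, 65.73), width = 2 · t* · s/√n = 2.06
90% CI: t* = 1.666, (63.37, 66.03), width = 2 · t* · s/√n = 2.65

The 90% CI is wider by 2.65 - 2.06 = 0.59.
Higher confidence requires a wider interval.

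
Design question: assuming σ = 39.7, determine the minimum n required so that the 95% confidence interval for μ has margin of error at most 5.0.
n ≥ 243

For margin E ≤ 5.0:
n ≥ (z* · σ / E)²
n ≥ (1.960 · 39.7 / 5.0)²
n ≥ 242.19

Minimum n = 243 (rounding up)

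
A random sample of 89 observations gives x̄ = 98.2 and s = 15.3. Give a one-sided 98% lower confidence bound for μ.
μ ≥ 94.82

Lower bound (one-sided):
t* = 2.085 (one-sided for 98%)
Lower bound = x̄ - t* · s/√n = 98.2 - 2.085 · 15.3/√89 = 94.82

We are 98% confident that μ ≥ 94.82.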